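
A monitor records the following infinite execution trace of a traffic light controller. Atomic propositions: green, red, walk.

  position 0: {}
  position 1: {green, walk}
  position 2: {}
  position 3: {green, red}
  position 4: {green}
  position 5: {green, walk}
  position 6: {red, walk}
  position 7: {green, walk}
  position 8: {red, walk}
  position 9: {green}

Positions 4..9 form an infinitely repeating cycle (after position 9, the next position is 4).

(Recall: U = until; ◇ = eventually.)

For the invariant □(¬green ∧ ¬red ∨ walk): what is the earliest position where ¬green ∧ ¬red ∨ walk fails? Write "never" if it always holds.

Check ¬green ∧ ¬red ∨ walk at each position in order: 0 ✓, 1 ✓, 2 ✓.
At position 3 the labels are {green, red}, so ¬green ∧ ¬red ∨ walk is false there. This is the first violation.

3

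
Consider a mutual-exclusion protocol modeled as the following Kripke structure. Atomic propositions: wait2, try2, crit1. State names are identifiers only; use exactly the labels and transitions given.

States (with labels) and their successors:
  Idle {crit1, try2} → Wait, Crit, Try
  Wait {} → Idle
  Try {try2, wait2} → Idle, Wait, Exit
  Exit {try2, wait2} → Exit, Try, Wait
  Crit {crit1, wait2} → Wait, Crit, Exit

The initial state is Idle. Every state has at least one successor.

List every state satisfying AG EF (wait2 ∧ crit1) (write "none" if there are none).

{Idle, Wait, Try, Exit, Crit}

States satisfying EF (wait2 ∧ crit1): {Idle, Wait, Try, Exit, Crit}.
States satisfying AG EF (wait2 ∧ crit1): {Idle, Wait, Try, Exit, Crit}.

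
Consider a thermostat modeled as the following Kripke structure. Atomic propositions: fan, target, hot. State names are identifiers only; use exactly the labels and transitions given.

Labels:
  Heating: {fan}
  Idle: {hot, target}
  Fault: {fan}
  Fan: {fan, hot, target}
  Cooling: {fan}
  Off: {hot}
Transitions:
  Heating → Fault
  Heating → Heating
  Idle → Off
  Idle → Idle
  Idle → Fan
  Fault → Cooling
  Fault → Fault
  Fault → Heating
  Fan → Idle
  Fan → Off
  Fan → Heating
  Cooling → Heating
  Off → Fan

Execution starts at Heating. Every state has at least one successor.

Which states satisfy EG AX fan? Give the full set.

{Heating, Fault, Cooling}

States satisfying AX fan: {Heating, Fault, Cooling, Off}.
States satisfying EG AX fan: {Heating, Fault, Cooling}.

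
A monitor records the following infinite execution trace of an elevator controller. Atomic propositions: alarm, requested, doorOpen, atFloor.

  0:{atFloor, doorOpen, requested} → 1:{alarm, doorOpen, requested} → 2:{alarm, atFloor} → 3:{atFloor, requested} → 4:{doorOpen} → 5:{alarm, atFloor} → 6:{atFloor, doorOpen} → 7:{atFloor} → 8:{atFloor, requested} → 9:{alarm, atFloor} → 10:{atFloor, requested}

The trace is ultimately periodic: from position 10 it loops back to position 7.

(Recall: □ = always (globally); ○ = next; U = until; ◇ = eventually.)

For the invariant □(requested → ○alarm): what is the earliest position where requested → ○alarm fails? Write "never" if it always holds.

3

Check requested → ○alarm at each position in order: 0 ✓, 1 ✓, 2 ✓.
At position 3 the labels are {atFloor, requested} and the next position 4 has {doorOpen}, so requested → ○alarm is false there. This is the first violation.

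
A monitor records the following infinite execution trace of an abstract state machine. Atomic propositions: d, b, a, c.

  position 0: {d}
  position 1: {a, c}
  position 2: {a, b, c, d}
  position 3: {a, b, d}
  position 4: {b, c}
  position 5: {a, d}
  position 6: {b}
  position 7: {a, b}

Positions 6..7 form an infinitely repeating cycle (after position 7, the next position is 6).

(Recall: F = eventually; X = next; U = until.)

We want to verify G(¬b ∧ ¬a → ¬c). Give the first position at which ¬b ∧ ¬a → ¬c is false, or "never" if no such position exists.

¬b ∧ ¬a → ¬c holds at every position 0..7, and those are all the positions the trace ever visits, so the invariant G(¬b ∧ ¬a → ¬c) is never violated.

never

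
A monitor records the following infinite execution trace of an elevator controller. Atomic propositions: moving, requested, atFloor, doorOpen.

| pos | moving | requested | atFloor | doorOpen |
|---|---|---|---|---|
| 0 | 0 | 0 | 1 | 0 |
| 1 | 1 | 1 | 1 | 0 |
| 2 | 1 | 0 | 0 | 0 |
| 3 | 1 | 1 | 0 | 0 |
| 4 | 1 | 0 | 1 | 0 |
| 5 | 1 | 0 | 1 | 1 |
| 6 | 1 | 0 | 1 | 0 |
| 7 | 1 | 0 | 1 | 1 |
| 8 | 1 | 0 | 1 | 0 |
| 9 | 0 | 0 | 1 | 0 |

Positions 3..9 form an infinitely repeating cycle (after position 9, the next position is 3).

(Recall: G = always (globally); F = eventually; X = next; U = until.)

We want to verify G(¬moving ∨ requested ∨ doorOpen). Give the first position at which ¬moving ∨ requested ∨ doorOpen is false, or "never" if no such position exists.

Check ¬moving ∨ requested ∨ doorOpen at each position in order: 0 ✓, 1 ✓.
At position 2 the labels are {moving}, so ¬moving ∨ requested ∨ doorOpen is false there. This is the first violation.

2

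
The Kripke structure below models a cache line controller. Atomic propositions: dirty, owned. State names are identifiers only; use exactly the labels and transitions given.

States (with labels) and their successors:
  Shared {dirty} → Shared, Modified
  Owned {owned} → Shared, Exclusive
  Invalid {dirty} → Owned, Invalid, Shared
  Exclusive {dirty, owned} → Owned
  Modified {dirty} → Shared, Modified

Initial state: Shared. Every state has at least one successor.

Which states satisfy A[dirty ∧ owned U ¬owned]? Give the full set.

States satisfying dirty ∧ owned: {Exclusive}.
States satisfying ¬owned: {Shared, Invalid, Modified}.
States satisfying A[dirty ∧ owned U ¬owned]: {Shared, Invalid, Modified}.

{Shared, Invalid, Modified}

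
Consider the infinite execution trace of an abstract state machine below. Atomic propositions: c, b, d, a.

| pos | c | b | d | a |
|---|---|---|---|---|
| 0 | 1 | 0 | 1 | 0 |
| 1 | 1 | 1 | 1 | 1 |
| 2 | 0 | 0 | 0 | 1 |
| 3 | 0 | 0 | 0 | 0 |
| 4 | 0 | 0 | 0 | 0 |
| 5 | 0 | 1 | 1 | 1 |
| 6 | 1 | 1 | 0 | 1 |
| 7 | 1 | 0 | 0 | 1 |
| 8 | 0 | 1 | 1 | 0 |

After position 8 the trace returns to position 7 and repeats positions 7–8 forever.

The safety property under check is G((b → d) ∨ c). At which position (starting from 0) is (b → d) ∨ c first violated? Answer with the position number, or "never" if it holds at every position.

never

(b → d) ∨ c holds at every position 0..8, and those are all the positions the trace ever visits, so the invariant G((b → d) ∨ c) is never violated.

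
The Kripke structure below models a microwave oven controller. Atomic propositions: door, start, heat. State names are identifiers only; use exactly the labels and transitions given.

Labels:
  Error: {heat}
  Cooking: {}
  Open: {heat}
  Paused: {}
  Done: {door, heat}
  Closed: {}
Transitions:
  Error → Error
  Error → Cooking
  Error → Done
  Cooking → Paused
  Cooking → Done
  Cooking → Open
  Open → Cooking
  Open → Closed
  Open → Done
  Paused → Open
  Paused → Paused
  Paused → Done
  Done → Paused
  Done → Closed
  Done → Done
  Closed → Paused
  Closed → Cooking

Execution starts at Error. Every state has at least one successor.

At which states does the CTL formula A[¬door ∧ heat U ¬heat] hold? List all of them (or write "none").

{Cooking, Paused, Closed}

States satisfying ¬door ∧ heat: {Error, Open}.
States satisfying ¬heat: {Cooking, Paused, Closed}.
States satisfying A[¬door ∧ heat U ¬heat]: {Cooking, Paused, Closed}.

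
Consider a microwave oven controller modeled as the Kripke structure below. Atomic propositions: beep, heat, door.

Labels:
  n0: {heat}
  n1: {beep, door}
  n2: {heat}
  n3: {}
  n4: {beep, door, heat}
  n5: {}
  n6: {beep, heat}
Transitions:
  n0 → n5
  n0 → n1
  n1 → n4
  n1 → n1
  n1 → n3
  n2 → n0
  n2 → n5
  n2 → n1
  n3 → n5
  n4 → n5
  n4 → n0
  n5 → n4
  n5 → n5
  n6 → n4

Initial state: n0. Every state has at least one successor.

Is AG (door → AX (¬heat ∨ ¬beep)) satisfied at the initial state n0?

No

States satisfying door → AX (¬heat ∨ ¬beep): {n0, n2, n3, n4, n5, n6}.
States satisfying AG (door → AX (¬heat ∨ ¬beep)): ∅.
n1 is reachable from n0 and violates door → AX (¬heat ∨ ¬beep), so AG fails at n0.
n0 ∉ Sat(AG (door → AX (¬heat ∨ ¬beep))).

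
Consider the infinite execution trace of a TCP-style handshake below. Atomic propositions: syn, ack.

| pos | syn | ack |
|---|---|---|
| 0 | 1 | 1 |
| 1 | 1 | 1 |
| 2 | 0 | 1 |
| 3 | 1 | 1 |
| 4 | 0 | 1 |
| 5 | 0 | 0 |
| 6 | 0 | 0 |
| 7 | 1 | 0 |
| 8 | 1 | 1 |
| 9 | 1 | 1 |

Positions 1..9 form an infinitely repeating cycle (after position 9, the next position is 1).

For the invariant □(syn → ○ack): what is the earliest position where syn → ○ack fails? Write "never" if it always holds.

syn → ○ack holds at every position 0..9, and those are all the positions the trace ever visits, so the invariant □(syn → ○ack) is never violated.

never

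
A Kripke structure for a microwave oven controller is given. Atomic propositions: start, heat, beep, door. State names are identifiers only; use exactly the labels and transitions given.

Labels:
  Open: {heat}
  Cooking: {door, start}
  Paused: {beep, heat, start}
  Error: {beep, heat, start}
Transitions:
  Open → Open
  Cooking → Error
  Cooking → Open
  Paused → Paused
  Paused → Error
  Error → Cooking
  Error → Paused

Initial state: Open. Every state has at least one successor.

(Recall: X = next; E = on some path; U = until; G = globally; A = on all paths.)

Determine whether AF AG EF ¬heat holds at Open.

No

States satisfying AG EF ¬heat: ∅.
States satisfying AF AG EF ¬heat: ∅.
There is a path from Open along which AG EF ¬heat never holds.
Open ∉ Sat(AF AG EF ¬heat).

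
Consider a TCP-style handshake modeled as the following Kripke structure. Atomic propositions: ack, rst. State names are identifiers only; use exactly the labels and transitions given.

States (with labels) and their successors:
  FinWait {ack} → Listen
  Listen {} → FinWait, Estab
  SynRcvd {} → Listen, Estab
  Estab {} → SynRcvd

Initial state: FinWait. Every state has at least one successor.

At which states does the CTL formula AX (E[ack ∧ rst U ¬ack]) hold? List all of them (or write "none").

{FinWait, SynRcvd, Estab}

States satisfying E[ack ∧ rst U ¬ack]: {Listen, SynRcvd, Estab}.
States satisfying AX (E[ack ∧ rst U ¬ack]): {FinWait, SynRcvd, Estab}.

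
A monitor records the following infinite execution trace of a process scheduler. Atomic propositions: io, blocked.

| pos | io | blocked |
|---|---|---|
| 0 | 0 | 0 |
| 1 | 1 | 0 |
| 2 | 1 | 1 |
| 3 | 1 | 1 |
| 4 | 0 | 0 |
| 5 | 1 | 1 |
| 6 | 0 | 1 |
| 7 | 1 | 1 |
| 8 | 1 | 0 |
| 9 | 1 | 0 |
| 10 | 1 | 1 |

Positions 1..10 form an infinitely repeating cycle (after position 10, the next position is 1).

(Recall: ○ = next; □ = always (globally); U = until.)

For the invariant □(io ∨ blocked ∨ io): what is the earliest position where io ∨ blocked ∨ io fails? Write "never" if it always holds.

At position 0 the labels are {}, so io ∨ blocked ∨ io is false there. This is the first violation.

0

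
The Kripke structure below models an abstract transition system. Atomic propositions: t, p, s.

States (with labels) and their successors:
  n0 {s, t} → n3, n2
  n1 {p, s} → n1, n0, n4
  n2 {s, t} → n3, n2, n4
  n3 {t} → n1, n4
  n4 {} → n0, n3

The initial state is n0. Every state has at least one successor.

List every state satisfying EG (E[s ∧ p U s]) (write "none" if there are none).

{n0, n1, n2}

States satisfying E[s ∧ p U s]: {n0, n1, n2}.
States satisfying EG (E[s ∧ p U s]): {n0, n1, n2}.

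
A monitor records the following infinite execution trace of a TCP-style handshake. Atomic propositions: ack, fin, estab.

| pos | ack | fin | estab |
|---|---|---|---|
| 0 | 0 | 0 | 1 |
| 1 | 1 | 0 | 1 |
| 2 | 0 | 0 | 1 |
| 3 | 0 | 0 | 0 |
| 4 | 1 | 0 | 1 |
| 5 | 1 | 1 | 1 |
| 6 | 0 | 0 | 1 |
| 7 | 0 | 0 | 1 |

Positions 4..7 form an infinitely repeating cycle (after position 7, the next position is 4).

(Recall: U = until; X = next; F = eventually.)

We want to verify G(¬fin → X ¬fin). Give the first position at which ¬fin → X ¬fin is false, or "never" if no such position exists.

Check ¬fin → X ¬fin at each position in order: 0 ✓, 1 ✓, 2 ✓, 3 ✓.
At position 4 the labels are {ack, estab} and the next position 5 has {ack, estab, fin}, so ¬fin → X ¬fin is false there. This is the first violation.

4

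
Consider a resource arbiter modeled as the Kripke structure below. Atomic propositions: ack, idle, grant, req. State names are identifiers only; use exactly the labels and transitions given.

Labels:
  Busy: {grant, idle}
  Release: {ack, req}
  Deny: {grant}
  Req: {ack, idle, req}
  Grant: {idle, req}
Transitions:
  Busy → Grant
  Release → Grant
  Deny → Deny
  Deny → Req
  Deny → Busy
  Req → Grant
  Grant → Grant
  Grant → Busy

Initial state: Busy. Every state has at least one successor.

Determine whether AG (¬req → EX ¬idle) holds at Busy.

No

States satisfying ¬req → EX ¬idle: {Release, Deny, Req, Grant}.
States satisfying AG (¬req → EX ¬idle): ∅.
Busy is reachable from Busy and violates ¬req → EX ¬idle, so AG fails at Busy.
Busy ∉ Sat(AG (¬req → EX ¬idle)).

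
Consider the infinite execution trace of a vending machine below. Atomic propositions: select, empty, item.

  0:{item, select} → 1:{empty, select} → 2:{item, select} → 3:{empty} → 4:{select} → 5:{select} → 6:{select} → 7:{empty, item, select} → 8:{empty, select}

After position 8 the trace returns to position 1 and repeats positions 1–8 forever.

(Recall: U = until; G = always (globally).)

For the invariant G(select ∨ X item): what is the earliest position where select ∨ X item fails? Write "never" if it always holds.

Check select ∨ X item at each position in order: 0 ✓, 1 ✓, 2 ✓.
At position 3 the labels are {empty} and the next position 4 has {select}, so select ∨ X item is false there. This is the first violation.

3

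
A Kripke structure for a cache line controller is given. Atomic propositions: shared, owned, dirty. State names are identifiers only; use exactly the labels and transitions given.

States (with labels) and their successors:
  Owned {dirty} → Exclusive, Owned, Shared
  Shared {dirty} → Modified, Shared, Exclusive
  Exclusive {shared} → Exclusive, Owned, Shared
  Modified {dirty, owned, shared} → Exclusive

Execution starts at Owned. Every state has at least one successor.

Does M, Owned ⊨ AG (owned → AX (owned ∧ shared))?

States satisfying owned → AX (owned ∧ shared): {Owned, Shared, Exclusive}.
States satisfying AG (owned → AX (owned ∧ shared)): ∅.
Modified is reachable from Owned and violates owned → AX (owned ∧ shared), so AG fails at Owned.
Owned ∉ Sat(AG (owned → AX (owned ∧ shared))).

Does not hold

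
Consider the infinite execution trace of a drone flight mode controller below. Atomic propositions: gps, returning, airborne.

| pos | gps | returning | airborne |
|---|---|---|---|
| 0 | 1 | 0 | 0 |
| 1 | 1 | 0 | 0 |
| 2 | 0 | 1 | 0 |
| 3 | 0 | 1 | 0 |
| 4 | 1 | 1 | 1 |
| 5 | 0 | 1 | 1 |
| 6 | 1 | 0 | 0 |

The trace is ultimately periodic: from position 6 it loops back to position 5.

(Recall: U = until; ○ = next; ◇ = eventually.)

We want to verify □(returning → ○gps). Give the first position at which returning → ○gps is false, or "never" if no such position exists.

2

Check returning → ○gps at each position in order: 0 ✓, 1 ✓.
At position 2 the labels are {returning} and the next position 3 has {returning}, so returning → ○gps is false there. This is the first violation.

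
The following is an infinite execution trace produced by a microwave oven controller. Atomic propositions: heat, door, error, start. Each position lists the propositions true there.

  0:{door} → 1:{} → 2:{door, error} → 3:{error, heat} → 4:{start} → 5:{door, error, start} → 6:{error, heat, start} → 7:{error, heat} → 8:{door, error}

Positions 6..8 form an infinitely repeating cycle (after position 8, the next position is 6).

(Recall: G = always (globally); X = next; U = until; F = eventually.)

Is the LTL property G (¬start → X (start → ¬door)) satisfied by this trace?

Satisfied

¬start → X (start → ¬door) holds at every position 0..8, and those are all positions ever visited, so G (¬start → X (start → ¬door)) holds.
Positions where ¬start holds: 0, 1, 2, 3, 7, 8.
Check X (start → ¬door) at each: 0→ok, 1→ok, 2→ok, 3→ok, 7→ok, 8→ok.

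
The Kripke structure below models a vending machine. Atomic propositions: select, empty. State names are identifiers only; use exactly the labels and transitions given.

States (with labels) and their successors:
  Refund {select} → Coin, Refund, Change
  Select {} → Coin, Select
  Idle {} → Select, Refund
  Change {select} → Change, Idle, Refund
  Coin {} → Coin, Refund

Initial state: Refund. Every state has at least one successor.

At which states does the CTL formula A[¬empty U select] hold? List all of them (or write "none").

{Refund, Change}

States satisfying ¬empty: {Refund, Select, Idle, Change, Coin}.
States satisfying select: {Refund, Change}.
States satisfying A[¬empty U select]: {Refund, Change}.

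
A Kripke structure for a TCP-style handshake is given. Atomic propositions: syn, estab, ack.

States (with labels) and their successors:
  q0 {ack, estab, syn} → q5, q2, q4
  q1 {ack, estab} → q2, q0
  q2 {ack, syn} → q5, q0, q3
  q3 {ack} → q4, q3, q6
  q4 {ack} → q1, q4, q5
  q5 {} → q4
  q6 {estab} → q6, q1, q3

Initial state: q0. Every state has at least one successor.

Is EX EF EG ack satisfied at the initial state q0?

States satisfying EF EG ack: {q0, q1, q2, q3, q4, q5, q6}.
States satisfying EX EF EG ack: {q0, q1, q2, q3, q4, q5, q6}.
q0 ∈ Sat(EX EF EG ack).

Holds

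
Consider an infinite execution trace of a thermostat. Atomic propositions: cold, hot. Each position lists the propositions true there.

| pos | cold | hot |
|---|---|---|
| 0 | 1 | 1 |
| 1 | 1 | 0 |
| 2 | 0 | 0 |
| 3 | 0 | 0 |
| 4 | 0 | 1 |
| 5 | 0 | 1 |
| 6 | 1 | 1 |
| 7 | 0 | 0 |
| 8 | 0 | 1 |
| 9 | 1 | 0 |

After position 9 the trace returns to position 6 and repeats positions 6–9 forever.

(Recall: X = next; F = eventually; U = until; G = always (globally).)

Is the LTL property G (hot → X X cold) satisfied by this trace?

hot → X X cold must hold at every position from 0 onward. It fails at position 0, so G (hot → X X cold) is false.
Positions where hot holds: 0, 4, 5, 6, 8.
Check X X cold at each: 0→fails, 4→ok, 5→fails, 6→fails, 8→ok.

No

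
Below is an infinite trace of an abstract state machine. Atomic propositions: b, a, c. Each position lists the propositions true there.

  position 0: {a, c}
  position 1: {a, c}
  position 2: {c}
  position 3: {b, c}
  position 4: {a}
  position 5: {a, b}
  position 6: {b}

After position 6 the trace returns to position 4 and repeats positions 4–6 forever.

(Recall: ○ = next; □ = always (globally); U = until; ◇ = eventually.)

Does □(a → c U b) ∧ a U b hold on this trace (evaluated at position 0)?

Does not hold

a → c U b must hold at every position from 0 onward. It fails at position 4, so □(a → c U b) is false.
Positions where a holds: 0, 1, 4, 5.
Check c U b at each: 0→ok, 1→ok, 4→fails, 5→ok.
Walking from position 0: at position 2, b has not yet held and a fails, so a U b is false.
At position 0: □(a → c U b) is false; a U b is false; so □(a → c U b) ∧ a U b is false.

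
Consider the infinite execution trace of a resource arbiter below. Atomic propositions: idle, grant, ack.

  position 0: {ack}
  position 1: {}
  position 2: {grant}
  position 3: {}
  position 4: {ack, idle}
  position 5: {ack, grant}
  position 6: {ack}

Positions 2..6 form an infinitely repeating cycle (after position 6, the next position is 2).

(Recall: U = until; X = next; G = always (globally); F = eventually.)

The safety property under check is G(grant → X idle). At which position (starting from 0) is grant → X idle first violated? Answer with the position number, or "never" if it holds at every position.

2

Check grant → X idle at each position in order: 0 ✓, 1 ✓.
At position 2 the labels are {grant} and the next position 3 has {}, so grant → X idle is false there. This is the first violation.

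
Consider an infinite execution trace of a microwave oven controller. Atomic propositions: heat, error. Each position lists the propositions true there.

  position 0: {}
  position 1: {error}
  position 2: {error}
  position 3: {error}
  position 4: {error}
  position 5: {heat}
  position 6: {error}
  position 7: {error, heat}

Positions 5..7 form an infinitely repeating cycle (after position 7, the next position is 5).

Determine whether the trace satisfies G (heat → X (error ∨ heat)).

heat → X (error ∨ heat) holds at every position 0..7, and those are all positions ever visited, so G (heat → X (error ∨ heat)) holds.
Positions where heat holds: 5, 7.
Check X (error ∨ heat) at each: 5→ok, 7→ok.

Yes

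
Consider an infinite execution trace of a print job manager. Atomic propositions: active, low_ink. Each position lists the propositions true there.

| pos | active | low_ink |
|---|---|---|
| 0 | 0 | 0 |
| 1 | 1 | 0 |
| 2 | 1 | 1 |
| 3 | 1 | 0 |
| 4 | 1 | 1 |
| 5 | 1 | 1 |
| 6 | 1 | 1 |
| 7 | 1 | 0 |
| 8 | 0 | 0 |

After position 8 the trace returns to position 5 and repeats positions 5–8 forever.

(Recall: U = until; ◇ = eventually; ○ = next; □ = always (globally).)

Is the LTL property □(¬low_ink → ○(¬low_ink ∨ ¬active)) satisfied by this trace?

Violated

¬low_ink → ○(¬low_ink ∨ ¬active) must hold at every position from 0 onward. It fails at position 1, so □(¬low_ink → ○(¬low_ink ∨ ¬active)) is false.
Positions where ¬low_ink holds: 0, 1, 3, 7, 8.
Check ○(¬low_ink ∨ ¬active) at each: 0→ok, 1→fails, 3→fails, 7→ok, 8→fails.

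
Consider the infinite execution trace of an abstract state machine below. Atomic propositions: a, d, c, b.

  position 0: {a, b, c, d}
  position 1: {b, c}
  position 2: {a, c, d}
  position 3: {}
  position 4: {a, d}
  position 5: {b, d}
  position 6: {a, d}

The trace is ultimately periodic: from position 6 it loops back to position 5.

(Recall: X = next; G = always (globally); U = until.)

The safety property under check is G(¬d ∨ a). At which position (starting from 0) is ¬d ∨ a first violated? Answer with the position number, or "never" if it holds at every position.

Check ¬d ∨ a at each position in order: 0 ✓, 1 ✓, 2 ✓, 3 ✓, 4 ✓.
At position 5 the labels are {b, d}, so ¬d ∨ a is false there. This is the first violation.

5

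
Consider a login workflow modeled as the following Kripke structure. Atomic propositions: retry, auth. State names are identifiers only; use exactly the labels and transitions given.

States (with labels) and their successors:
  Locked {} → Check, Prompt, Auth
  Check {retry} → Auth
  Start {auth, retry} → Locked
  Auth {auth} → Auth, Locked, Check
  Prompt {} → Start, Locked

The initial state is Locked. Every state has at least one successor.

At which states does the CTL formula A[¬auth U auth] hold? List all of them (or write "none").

{Check, Start, Auth}

States satisfying ¬auth: {Locked, Check, Prompt}.
States satisfying auth: {Start, Auth}.
States satisfying A[¬auth U auth]: {Check, Start, Auth}.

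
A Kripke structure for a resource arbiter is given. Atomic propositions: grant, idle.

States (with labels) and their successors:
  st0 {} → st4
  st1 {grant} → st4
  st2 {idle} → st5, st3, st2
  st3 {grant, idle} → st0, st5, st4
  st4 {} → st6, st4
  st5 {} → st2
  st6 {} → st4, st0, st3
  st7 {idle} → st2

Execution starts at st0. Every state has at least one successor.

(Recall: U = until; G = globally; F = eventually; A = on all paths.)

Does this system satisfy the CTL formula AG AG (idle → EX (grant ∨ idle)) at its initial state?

No

States satisfying AG (idle → EX (grant ∨ idle)): ∅.
States satisfying AG AG (idle → EX (grant ∨ idle)): ∅.
st0 is reachable from st0 and violates AG (idle → EX (grant ∨ idle)), so AG fails at st0.
st0 ∉ Sat(AG AG (idle → EX (grant ∨ idle))).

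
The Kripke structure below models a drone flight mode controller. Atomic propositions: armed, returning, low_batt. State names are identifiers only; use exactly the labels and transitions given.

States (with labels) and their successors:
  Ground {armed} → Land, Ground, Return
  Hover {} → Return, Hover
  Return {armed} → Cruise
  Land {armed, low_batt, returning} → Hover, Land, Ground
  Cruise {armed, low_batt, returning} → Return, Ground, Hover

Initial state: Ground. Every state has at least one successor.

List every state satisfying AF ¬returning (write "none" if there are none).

{Ground, Hover, Return, Cruise}

States satisfying ¬returning: {Ground, Hover, Return}.
States satisfying AF ¬returning: {Ground, Hover, Return, Cruise}.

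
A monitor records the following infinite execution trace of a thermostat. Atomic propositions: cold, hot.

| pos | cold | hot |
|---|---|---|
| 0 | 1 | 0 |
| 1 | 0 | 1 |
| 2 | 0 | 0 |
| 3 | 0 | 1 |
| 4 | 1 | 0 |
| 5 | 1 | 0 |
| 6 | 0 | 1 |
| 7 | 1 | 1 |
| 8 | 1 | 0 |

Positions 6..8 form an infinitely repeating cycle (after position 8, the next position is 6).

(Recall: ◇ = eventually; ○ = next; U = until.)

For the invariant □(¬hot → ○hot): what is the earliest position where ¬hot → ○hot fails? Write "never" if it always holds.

Check ¬hot → ○hot at each position in order: 0 ✓, 1 ✓, 2 ✓, 3 ✓.
At position 4 the labels are {cold} and the next position 5 has {cold}, so ¬hot → ○hot is false there. This is the first violation.

4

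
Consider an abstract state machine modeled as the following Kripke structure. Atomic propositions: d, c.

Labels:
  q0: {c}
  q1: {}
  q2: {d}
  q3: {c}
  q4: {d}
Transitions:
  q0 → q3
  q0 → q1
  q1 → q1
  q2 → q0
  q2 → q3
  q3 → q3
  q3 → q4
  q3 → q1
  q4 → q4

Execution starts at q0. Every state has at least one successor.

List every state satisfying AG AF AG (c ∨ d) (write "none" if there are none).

{q4}

States satisfying AF AG (c ∨ d): {q4}.
States satisfying AG AF AG (c ∨ d): {q4}.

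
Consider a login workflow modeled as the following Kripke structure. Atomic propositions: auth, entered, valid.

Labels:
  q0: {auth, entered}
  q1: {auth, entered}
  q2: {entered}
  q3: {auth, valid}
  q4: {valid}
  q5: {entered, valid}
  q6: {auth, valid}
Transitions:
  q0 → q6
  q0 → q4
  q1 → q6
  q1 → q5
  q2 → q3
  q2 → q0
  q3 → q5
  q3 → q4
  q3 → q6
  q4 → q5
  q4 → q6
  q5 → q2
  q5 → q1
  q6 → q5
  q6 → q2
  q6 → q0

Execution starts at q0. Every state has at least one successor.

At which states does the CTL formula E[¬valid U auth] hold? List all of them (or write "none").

States satisfying ¬valid: {q0, q1, q2}.
States satisfying auth: {q0, q1, q3, q6}.
States satisfying E[¬valid U auth]: {q0, q1, q2, q3, q6}.

{q0, q1, q2, q3, q6}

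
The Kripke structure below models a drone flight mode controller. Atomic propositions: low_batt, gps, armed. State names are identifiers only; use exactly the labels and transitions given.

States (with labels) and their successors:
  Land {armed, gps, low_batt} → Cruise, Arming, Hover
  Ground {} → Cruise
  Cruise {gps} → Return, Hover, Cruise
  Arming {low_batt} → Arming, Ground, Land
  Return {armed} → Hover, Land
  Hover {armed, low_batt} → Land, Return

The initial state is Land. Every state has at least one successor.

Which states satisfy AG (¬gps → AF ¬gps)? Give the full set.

{Land, Ground, Cruise, Arming, Return, Hover}

States satisfying ¬gps → AF ¬gps: {Land, Ground, Cruise, Arming, Return, Hover}.
States satisfying AG (¬gps → AF ¬gps): {Land, Ground, Cruise, Arming, Return, Hover}.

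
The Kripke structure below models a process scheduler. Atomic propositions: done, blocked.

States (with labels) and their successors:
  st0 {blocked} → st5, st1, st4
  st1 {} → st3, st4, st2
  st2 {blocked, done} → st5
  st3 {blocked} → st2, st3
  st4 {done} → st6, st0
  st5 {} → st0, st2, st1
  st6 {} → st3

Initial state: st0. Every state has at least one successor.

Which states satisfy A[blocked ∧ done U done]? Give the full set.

{st2, st4}

States satisfying blocked ∧ done: {st2}.
States satisfying done: {st2, st4}.
States satisfying A[blocked ∧ done U done]: {st2, st4}.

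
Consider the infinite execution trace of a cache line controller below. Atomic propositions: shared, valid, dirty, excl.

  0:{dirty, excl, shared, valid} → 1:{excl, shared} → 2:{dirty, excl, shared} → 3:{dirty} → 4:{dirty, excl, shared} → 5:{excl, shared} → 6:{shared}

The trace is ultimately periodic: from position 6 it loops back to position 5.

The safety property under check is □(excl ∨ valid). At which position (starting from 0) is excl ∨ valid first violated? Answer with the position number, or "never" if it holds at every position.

Check excl ∨ valid at each position in order: 0 ✓, 1 ✓, 2 ✓.
At position 3 the labels are {dirty}, so excl ∨ valid is false there. This is the first violation.

3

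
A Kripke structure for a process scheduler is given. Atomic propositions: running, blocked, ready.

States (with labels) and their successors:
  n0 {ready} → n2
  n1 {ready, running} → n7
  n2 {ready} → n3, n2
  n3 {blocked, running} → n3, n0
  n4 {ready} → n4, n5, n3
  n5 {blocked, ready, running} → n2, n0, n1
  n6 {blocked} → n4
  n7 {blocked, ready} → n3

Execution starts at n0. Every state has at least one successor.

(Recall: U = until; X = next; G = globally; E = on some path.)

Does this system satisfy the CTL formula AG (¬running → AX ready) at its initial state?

States satisfying ¬running → AX ready: {n0, n1, n3, n5, n6}.
States satisfying AG (¬running → AX ready): ∅.
n2 is reachable from n0 and violates ¬running → AX ready, so AG fails at n0.
n0 ∉ Sat(AG (¬running → AX ready)).

Does not hold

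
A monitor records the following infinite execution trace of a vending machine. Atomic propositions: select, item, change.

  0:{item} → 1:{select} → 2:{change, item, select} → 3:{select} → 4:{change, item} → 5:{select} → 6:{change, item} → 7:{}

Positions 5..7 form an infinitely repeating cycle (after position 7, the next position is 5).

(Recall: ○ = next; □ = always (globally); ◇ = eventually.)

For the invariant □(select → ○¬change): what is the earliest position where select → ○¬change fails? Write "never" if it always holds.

Check select → ○¬change at each position in order: 0 ✓.
At position 1 the labels are {select} and the next position 2 has {change, item, select}, so select → ○¬change is false there. This is the first violation.

1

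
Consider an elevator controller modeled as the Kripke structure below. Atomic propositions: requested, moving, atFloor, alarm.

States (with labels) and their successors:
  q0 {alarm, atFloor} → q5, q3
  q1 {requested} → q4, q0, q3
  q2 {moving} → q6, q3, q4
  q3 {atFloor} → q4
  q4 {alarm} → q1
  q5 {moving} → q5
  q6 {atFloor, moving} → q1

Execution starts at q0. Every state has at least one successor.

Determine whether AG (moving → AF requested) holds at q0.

Does not hold

States satisfying moving → AF requested: {q0, q1, q2, q3, q4, q6}.
States satisfying AG (moving → AF requested): ∅.
q5 is reachable from q0 and violates moving → AF requested, so AG fails at q0.
q0 ∉ Sat(AG (moving → AF requested)).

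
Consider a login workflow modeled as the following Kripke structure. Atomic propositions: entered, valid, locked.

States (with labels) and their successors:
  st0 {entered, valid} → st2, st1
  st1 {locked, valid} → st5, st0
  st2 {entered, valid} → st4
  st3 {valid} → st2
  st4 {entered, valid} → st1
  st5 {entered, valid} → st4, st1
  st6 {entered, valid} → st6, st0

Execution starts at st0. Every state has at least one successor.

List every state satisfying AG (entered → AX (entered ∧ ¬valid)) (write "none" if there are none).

none

States satisfying entered → AX (entered ∧ ¬valid): {st1, st3}.
States satisfying AG (entered → AX (entered ∧ ¬valid)): ∅.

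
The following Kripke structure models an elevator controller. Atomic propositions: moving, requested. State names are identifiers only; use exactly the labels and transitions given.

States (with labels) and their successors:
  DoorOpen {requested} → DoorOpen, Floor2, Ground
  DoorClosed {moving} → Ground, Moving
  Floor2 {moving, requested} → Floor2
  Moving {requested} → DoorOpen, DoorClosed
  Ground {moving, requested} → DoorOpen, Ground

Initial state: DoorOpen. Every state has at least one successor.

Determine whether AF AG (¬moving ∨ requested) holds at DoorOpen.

Satisfied

States satisfying AG (¬moving ∨ requested): {DoorOpen, Floor2, Ground}.
States satisfying AF AG (¬moving ∨ requested): {DoorOpen, Floor2, Ground}.
DoorOpen ∈ Sat(AF AG (¬moving ∨ requested)).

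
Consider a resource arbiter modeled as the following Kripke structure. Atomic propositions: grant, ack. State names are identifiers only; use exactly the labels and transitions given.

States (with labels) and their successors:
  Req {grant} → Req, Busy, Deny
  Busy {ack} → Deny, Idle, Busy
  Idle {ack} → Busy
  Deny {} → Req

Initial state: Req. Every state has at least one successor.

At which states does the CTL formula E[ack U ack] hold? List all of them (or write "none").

States satisfying ack: {Busy, Idle}.
States satisfying E[ack U ack]: {Busy, Idle}.

{Busy, Idle}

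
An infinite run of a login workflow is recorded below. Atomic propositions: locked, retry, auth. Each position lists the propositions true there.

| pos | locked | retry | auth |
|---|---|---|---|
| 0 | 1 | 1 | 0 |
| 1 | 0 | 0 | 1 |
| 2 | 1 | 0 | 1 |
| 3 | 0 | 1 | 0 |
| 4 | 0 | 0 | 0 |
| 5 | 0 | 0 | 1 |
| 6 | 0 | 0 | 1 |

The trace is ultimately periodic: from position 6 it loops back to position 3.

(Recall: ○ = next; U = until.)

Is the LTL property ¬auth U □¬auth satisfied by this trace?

Walking from position 0: at position 1, □¬auth has not yet held and ¬auth fails, so ¬auth U □¬auth is false.

Does not hold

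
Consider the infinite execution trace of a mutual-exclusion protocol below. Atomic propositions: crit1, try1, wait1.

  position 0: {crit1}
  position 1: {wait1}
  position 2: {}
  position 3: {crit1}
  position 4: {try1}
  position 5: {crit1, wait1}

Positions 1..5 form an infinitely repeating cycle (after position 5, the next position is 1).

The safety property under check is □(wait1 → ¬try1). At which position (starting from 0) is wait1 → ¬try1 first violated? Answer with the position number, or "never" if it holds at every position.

never

wait1 → ¬try1 holds at every position 0..5, and those are all the positions the trace ever visits, so the invariant □(wait1 → ¬try1) is never violated.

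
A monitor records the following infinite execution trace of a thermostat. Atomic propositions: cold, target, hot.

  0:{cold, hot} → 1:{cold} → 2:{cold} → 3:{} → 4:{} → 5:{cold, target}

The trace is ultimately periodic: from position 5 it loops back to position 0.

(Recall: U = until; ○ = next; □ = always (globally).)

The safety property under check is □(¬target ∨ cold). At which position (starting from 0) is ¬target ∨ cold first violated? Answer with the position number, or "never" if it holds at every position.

¬target ∨ cold holds at every position 0..5, and those are all the positions the trace ever visits, so the invariant □(¬target ∨ cold) is never violated.

never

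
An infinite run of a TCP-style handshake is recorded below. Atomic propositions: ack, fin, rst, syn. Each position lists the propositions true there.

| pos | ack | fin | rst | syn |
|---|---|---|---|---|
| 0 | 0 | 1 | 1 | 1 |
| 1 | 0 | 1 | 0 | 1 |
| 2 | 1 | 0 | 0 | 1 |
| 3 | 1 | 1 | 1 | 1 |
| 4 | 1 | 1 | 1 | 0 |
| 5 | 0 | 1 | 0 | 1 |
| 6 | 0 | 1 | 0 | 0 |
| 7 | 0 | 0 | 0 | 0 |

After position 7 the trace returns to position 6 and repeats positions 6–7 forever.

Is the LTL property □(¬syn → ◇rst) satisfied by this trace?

Violated

¬syn → ◇rst must hold at every position from 0 onward. It fails at position 6, so □(¬syn → ◇rst) is false.
Positions where ¬syn holds: 4, 6, 7.
Check ◇rst at each: 4→ok, 6→fails, 7→fails.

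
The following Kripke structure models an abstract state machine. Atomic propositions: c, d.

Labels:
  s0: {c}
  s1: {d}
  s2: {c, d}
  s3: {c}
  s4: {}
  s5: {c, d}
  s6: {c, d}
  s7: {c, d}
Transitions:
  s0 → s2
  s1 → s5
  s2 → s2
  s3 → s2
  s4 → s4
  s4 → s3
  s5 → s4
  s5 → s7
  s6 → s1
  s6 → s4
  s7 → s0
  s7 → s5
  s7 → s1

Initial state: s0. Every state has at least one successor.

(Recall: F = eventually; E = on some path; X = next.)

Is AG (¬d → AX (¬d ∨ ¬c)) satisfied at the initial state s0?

States satisfying ¬d → AX (¬d ∨ ¬c): {s1, s2, s4, s5, s6, s7}.
States satisfying AG (¬d → AX (¬d ∨ ¬c)): {s2}.
s0 is reachable from s0 and violates ¬d → AX (¬d ∨ ¬c), so AG fails at s0.
s0 ∉ Sat(AG (¬d → AX (¬d ∨ ¬c))).

Does not hold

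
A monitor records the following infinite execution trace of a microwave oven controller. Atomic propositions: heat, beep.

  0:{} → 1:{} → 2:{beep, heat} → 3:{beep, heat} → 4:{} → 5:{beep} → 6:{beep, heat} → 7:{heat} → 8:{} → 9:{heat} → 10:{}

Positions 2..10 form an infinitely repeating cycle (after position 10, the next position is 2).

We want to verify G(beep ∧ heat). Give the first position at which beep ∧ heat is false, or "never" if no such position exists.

0

At position 0 the labels are {}, so beep ∧ heat is false there. This is the first violation.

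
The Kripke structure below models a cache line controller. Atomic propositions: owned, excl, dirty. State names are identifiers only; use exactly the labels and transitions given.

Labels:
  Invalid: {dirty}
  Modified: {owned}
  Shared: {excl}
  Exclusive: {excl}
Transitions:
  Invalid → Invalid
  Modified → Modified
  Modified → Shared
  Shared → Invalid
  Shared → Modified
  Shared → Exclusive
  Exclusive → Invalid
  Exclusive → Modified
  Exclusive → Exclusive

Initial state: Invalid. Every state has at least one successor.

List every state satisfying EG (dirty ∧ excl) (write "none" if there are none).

States satisfying dirty ∧ excl: ∅.
States satisfying EG (dirty ∧ excl): ∅.

none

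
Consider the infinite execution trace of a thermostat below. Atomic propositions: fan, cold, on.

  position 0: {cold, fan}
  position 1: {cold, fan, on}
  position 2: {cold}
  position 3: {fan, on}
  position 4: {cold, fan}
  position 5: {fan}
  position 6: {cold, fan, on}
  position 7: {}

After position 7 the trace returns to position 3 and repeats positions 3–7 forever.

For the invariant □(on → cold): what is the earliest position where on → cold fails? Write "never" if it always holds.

3

Check on → cold at each position in order: 0 ✓, 1 ✓, 2 ✓.
At position 3 the labels are {fan, on}, so on → cold is false there. This is the first violation.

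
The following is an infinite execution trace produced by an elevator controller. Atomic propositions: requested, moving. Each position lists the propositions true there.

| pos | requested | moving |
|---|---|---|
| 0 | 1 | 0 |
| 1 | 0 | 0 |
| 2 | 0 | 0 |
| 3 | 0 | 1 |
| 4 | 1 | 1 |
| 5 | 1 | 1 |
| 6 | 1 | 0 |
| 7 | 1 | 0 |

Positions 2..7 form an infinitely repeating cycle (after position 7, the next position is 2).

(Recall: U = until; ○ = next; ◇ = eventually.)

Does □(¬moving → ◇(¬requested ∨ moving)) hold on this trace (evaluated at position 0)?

Yes

¬moving → ◇(¬requested ∨ moving) holds at every position 0..7, and those are all positions ever visited, so □(¬moving → ◇(¬requested ∨ moving)) holds.
Positions where ¬moving holds: 0, 1, 2, 6, 7.
Check ◇(¬requested ∨ moving) at each: 0→ok, 1→ok, 2→ok, 6→ok, 7→ok.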